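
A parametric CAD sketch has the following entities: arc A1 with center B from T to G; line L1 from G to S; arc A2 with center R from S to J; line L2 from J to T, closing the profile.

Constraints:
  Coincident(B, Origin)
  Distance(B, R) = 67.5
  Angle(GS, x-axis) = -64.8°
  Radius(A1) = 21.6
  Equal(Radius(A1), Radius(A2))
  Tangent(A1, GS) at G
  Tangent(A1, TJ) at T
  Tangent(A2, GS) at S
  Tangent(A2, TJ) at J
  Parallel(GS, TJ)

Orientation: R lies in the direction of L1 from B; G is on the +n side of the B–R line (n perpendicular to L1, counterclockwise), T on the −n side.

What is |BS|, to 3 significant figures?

70.9

The slot axis is L1's direction at -64.8°, so u = (cos -64.8°, sin -64.8°) = (0.426, -0.905) and n = (−sin -64.8°, cos -64.8°) = (0.905, 0.426). B is at the origin and R lies 67.5 along u from B, so R = 67.5·u = (28.7, -61.1). Tangency of A1 to both parallel lines with radius 21.6 puts G and T at B ± 21.6·n: G = (19.5, 9.20), T = (-19.5, -9.20). Equal radii place S and J the same way about R: S = R + 21.6·n = (48.3, -51.9), J = R − 21.6·n = (9.20, -70.3). Then |BS| = |S − B| = 70.9.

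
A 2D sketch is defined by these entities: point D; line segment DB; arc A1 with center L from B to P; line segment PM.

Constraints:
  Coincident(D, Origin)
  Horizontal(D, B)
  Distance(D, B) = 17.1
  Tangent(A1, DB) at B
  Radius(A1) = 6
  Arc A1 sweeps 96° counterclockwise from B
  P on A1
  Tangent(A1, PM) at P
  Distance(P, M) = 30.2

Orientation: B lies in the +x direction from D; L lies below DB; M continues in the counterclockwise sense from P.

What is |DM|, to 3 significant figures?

39.3

D is at the origin; DB is horizontal with |DB| = 17.1 and B on the +x side, so B = (17.1, 0.00). Tangency of A1 to DB means the radius LB is perpendicular to DB, so L = B + (0, -6) = (17.1, -6.00). On A1, B sits at bearing 90° from L; a 96° counterclockwise sweep puts P at bearing 186°, so P = L + 6.0·(cos 186°, sin 186°) = (11.1, -6.63). Tangency of A1 to PM means the radius LP is perpendicular to PM, so PM runs along (−sin 186°, cos 186°); with |PM| = 30.2, M = (14.3, -36.7). Then |DM| = |M − D| = 39.3.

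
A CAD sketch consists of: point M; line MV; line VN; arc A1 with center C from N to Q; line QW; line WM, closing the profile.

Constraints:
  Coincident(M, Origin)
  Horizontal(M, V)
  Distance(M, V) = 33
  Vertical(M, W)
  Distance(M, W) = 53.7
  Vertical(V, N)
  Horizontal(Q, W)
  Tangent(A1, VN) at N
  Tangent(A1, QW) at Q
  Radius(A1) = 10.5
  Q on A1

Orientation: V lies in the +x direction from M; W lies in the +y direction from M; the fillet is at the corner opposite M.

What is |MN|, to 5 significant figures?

54.362

M is at the origin; M and V share the same y with |MV| = 33.0 and V on the +x side, so V = (33.000, 0.0000). M and W share the same x with |MW| = 53.7 and W on the +y side, so W = (0.0000, 53.700). The virtual corner opposite M is at (33.000, 53.700). Tangency of A1 to VN means the radius CN is perpendicular to VN and since A1 is tangent to QW there, CQ ⟂ QW, with radius 10.5, so the center C sits 10.5 in from both sides at C = (22.500, 43.200). That places the tangent points at N = (33.000, 43.200) on VN and Q = (22.500, 53.700) on QW. Then |MN| = |N − M| = 54.362.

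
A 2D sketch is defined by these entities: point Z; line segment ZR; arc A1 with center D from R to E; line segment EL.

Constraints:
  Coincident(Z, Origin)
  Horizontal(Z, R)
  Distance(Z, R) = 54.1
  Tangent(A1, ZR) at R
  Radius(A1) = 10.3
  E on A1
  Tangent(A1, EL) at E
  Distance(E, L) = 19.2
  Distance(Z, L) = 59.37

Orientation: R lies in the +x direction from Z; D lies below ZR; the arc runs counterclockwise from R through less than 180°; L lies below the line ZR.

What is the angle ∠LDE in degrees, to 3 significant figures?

61.8°

Checks: |DE| = 10.30 ✓; ∠(DE, EL) = 90.00° ✓; |EL| = 19.20 ✓; |ZL| = 59.37 ✓.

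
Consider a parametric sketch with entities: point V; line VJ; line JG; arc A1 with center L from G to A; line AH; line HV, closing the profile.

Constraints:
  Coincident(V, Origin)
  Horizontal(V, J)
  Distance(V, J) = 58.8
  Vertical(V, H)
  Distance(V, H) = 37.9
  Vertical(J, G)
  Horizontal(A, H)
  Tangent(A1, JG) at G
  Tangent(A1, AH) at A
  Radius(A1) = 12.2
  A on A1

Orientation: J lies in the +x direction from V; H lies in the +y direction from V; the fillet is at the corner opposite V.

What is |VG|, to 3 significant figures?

64.2

V is at the origin; V and J share the same y with |VJ| = 58.8 and J on the +x side, so J = (58.8, 0.00). VH is vertical with |VH| = 37.9 and H on the +y side, so H = (0.00, 37.9). The virtual corner opposite V is at (58.8, 37.9). Tangency of A1 to JG means the radius LG is perpendicular to JG and since A1 is tangent to AH there, LA ⟂ AH, with radius 12.2, so the center L sits 12.2 in from both sides at L = (46.6, 25.7). That places the tangent points at G = (58.8, 25.7) on JG and A = (46.6, 37.9) on AH. Then |VG| = |G − V| = 64.2.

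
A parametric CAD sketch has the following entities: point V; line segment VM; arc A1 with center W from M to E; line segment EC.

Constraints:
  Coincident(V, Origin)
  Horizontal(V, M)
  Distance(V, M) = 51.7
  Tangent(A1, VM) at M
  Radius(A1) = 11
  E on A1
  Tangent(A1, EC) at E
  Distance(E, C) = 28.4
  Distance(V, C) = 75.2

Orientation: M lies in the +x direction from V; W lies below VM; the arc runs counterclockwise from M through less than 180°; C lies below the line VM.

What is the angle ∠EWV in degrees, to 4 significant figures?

58.08°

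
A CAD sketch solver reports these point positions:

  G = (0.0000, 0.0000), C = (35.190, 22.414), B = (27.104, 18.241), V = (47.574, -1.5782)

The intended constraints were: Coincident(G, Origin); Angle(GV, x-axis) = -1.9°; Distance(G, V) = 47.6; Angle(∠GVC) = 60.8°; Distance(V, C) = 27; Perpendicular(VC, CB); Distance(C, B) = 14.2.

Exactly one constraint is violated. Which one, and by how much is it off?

Distance(C, B) = 14.2 — off by 5.10.

G = (0.00, 0.00) ✓; GV at -1.900° ✓; |GV| = 47.60 ✓; ∠GVC = 60.80° ✓; |VC| = 27.00 ✓; ∠(VC, CB) = 90.00° ✓; |CB| = 9.099 ✗.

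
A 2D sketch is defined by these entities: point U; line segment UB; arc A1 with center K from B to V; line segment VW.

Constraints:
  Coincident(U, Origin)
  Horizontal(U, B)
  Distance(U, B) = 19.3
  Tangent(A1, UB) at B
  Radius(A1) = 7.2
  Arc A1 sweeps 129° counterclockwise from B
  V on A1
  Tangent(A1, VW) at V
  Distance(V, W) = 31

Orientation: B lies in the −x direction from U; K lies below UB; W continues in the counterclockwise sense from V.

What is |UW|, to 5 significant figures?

36.225

On A1, B sits at bearing 90° from K; a 129° counterclockwise sweep puts V at bearing 219°, so V = K + 7.2·(cos 219°, sin 219°) = (-24.895, -11.731). Since A1 is tangent to VW there, KV ⟂ VW, so VW runs along (−sin 219°, cos 219°); with |VW| = 31.0, W = (-5.3865, -35.823). Then |UW| = |W − U| = 36.225.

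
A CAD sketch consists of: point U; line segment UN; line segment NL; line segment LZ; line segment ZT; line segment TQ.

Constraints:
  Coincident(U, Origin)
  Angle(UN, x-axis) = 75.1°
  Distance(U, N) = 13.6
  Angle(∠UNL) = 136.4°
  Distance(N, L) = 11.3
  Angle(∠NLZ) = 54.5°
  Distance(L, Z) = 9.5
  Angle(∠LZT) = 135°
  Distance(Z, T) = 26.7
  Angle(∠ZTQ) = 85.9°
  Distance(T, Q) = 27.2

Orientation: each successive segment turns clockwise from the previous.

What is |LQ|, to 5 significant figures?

37.513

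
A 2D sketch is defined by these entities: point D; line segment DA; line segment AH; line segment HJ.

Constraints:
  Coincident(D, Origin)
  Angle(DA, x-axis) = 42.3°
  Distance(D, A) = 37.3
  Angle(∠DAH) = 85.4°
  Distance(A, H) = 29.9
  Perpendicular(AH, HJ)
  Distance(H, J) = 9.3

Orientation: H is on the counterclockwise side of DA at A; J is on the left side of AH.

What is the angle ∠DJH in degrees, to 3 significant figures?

136°

D is at the origin; DA runs at 42.3° with length 37.3, so A = 37.3·(cos 42.3°, sin 42.3°) = (27.6, 25.1). ∠DAH = 85.4°, so AH runs at 42.3° + (180° − 85.4°) = 137° from the x-axis; with |AH| = 29.9, H = A + 29.9·(cos 137°, sin 137°) = (5.76, 45.5). AH is perpendicular to HJ; with |HJ| = 9.3 on the left of AH, J = H + 9.3·(-0.683, -0.730) = (-0.598, 38.7). Then cos ∠DJH = JD·JH / (|JD||JH|), giving 136°.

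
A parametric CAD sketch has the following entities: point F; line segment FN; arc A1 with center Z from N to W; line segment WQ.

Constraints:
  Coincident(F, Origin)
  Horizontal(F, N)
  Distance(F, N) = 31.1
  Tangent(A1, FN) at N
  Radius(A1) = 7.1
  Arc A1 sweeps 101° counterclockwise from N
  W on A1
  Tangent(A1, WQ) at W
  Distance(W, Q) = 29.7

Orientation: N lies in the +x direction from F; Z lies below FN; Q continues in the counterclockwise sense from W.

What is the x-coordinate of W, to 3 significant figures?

24.1

F is at the origin; F and N share the same y with |FN| = 31.1 and N on the +x side, so N = (31.1, 0.00). Since A1 is tangent to FN there, ZN ⟂ FN, so Z = N + (0, -7.1) = (31.1, -7.10). On A1, N sits at bearing 90° from Z; a 101° counterclockwise sweep puts W at bearing 191°, so W = Z + 7.1·(cos 191°, sin 191°) = (24.1, -8.45). So W.x = 24.1.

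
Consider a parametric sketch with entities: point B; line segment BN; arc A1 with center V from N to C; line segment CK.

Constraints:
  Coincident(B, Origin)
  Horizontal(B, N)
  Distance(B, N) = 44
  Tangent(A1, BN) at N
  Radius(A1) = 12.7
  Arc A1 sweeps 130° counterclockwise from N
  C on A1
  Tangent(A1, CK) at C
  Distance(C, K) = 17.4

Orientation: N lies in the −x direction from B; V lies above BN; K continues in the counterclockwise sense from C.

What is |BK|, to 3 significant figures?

56.9

B is at the origin; B and N share the same y with |BN| = 44.0 and N on the −x side, so N = (-44.0, 0.00). Tangency of A1 to BN means the radius VN is perpendicular to BN, so V = N + (0, 12.7) = (-44.0, 12.7). On A1, N sits at bearing -90° from V; a 130° counterclockwise sweep puts C at bearing 40°, so C = V + 12.7·(cos 40°, sin 40°) = (-34.3, 20.9). The tangent condition forces VC to be normal to CK, so CK runs along (−sin 40°, cos 40°); with |CK| = 17.4, K = (-45.5, 34.2). Then |BK| = |K − B| = 56.9.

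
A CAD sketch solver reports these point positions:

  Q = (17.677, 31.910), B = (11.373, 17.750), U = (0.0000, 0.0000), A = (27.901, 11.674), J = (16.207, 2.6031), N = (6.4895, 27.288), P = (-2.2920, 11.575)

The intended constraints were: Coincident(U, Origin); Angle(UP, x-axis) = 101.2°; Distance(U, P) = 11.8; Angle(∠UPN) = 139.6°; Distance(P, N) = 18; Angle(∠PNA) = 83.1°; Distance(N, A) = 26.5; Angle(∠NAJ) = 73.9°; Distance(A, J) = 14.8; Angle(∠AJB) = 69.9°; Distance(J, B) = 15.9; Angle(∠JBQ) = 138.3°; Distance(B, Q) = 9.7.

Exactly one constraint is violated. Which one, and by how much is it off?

Distance(B, Q) = 9.7 — off by 5.80.

U = (0.00, 0.00) ✓; UP at 101.2° ✓; |UP| = 11.80 ✓; ∠UPN = 139.6° ✓; |PN| = 18.00 ✓; ∠PNA = 83.10° ✓; |NA| = 26.50 ✓; ∠NAJ = 73.90° ✓; |AJ| = 14.80 ✓; ∠AJB = 69.90° ✓; |JB| = 15.90 ✓; ∠JBQ = 138.3° ✓; |BQ| = 15.50 ✗.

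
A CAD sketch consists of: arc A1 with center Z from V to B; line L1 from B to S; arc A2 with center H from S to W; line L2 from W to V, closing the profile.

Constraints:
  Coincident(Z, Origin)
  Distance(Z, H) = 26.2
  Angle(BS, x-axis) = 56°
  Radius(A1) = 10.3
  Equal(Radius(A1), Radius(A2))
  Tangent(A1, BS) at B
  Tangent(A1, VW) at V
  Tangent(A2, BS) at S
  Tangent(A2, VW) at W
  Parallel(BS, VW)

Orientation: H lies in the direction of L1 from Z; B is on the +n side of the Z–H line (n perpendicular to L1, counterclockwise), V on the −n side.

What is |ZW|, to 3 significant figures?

28.2

The slot axis is L1's direction at 56.0°, so u = (cos 56.0°, sin 56.0°) = (0.559, 0.829) and n = (−sin 56.0°, cos 56.0°) = (-0.829, 0.559). Z is at the origin and H lies 26.2 along u from Z, so H = 26.2·u = (14.7, 21.7). Tangency of A1 to both parallel lines with radius 10.3 puts B and V at Z ± 10.3·n: B = (-8.54, 5.76), V = (8.54, -5.76). Equal radii place S and W the same way about H: S = H + 10.3·n = (6.11, 27.5), W = H − 10.3·n = (23.2, 16.0). Then |ZW| = |W − Z| = 28.2.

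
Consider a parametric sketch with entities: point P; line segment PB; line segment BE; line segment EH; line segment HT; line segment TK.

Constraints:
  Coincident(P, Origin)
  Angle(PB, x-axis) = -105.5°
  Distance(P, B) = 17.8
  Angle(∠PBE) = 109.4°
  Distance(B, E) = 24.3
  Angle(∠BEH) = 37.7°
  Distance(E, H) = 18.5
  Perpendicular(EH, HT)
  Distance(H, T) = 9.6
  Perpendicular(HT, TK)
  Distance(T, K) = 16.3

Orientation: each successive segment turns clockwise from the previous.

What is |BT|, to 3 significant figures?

5.31

P is at the origin; PB runs at -105.5° with length 17.8, so B = (-4.76, -17.2). ∠PBE = 109.4° gives BE at -176° from the x-axis; with |BE| = 24.3, E = (-29.0, -18.8). ∠BEH = 37.7° gives EH at 41.6° from the x-axis; with |EH| = 18.5, H = (-15.2, -6.52). EH is perpendicular to HT, so HT runs at -48.4°; with |HT| = 9.6, T = (-8.79, -13.7). Then |BT| = |T − B| = 5.31.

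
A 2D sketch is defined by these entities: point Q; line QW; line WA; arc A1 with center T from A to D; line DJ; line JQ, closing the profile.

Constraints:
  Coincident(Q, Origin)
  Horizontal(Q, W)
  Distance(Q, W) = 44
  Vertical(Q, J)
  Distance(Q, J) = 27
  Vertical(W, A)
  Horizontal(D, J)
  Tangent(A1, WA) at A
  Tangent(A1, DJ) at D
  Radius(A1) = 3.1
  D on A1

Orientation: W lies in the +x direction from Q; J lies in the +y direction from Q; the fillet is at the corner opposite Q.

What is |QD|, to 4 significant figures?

49.01

Q is at the origin; Q and W share the same y with |QW| = 44.0 and W on the +x side, so W = (44.00, 0.000). Q and J share the same x with |QJ| = 27.0 and J on the +y side, so J = (0.000, 27.00). The virtual corner opposite Q is at (44.00, 27.00). A1 meets WA tangentially, so TA is at right angles to WA and tangency of A1 to DJ means the radius TD is perpendicular to DJ, with radius 3.1, so the center T sits 3.1 in from both sides at T = (40.90, 23.90). That places the tangent points at A = (44.00, 23.90) on WA and D = (40.90, 27.00) on DJ. Then |QD| = |D − Q| = 49.01.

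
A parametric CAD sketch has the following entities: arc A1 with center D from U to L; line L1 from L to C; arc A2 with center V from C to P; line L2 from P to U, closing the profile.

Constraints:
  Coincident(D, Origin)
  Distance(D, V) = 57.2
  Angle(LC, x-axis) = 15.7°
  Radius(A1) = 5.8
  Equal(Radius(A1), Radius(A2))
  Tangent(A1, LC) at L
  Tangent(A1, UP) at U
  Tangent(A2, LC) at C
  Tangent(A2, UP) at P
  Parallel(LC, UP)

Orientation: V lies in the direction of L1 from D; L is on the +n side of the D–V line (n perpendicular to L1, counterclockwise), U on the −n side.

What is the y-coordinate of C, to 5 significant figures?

21.062

The slot axis is L1's direction at 15.7°, so u = (cos 15.7°, sin 15.7°) = (0.96269, 0.27060) and n = (−sin 15.7°, cos 15.7°) = (-0.27060, 0.96269). D is at the origin and V lies 57.2 along u from D, so V = 57.2·u = (55.066, 15.478). Tangency of A1 to both parallel lines with radius 5.8 puts L and U at D ± 5.8·n: L = (-1.5695, 5.5836), U = (1.5695, -5.5836). Equal radii place C and P the same way about V: C = V + 5.8·n = (53.496, 21.062), P = V − 5.8·n = (56.635, 9.8947). So C.y = 21.062.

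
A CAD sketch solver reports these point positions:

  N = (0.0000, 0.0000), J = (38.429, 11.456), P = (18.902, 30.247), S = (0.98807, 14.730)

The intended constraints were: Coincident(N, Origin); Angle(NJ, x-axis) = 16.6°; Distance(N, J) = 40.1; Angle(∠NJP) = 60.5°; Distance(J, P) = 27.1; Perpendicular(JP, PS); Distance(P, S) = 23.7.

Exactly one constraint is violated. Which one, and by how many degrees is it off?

Perpendicular(JP, PS) — off by 5.20°.

N = (0.00, 0.00) ✓; NJ at 16.60° ✓; |NJ| = 40.10 ✓; ∠NJP = 60.50° ✓; |JP| = 27.10 ✓; ∠(JP, PS) = 84.80° ✗; |PS| = 23.70 ✓.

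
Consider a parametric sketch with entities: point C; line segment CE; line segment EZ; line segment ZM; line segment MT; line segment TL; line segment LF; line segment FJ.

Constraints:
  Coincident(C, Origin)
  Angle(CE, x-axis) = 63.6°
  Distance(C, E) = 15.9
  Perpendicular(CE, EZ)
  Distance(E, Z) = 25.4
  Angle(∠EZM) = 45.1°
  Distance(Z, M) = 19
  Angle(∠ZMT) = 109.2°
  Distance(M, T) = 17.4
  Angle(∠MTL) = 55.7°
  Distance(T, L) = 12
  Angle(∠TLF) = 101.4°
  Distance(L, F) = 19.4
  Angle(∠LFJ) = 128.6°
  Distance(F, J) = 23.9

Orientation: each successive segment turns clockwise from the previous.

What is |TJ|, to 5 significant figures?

37.329

∠TLF = 101.4° gives LF at -75.000° from the x-axis; with |LF| = 19.4, F = (18.133, -7.3990). ∠LFJ = 128.6° gives FJ at -126.40° from the x-axis; with |FJ| = 23.9, J = (3.9499, -26.636). Then |TJ| = |J − T| = 37.329.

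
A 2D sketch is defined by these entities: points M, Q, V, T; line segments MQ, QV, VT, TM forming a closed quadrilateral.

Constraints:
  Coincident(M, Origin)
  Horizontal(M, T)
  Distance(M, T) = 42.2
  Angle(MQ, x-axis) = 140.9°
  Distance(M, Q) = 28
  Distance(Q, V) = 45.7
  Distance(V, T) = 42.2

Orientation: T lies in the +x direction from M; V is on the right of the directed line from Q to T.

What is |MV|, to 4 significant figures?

20.13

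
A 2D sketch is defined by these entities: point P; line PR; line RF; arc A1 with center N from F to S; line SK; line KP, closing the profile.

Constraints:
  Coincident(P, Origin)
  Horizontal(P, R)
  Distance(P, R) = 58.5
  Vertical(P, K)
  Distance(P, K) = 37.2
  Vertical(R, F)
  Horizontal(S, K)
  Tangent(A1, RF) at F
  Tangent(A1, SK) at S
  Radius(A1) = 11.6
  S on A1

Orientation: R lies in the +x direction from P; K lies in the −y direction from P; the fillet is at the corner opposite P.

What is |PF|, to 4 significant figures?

63.86

The virtual corner opposite P is at (58.50, -37.20). Since A1 is tangent to RF there, NF ⟂ RF and tangency of A1 to SK means the radius NS is perpendicular to SK, with radius 11.6, so the center N sits 11.6 in from both sides at N = (46.90, -25.60). That places the tangent points at F = (58.50, -25.60) on RF and S = (46.90, -37.20) on SK. Then |PF| = |F − P| = 63.86.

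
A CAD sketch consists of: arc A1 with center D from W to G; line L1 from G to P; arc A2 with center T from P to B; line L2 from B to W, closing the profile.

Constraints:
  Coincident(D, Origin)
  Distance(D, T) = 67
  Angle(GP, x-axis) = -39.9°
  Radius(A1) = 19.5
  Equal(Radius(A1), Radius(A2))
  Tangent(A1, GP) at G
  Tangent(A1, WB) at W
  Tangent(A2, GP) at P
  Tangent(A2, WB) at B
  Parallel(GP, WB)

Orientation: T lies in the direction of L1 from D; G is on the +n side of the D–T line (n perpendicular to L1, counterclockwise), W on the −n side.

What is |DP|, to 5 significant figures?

69.780

The slot axis is L1's direction at -39.9°, so u = (cos -39.9°, sin -39.9°) = (0.76717, -0.64145) and n = (−sin -39.9°, cos -39.9°) = (0.64145, 0.76717). D is at the origin and T lies 67.0 along u from D, so T = 67.0·u = (51.400, -42.977). Tangency of A1 to both parallel lines with radius 19.5 puts G and W at D ± 19.5·n: G = (12.508, 14.960), W = (-12.508, -14.960). Equal radii place P and B the same way about T: P = T + 19.5·n = (63.908, -28.017), B = T − 19.5·n = (38.892, -57.937). Then |DP| = |P − D| = 69.780.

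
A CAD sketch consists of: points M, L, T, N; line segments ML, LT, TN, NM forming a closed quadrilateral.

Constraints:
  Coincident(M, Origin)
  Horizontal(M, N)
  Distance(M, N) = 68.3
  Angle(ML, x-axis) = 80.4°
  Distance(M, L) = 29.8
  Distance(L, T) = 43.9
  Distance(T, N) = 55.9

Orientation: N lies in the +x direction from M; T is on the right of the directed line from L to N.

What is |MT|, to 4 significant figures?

19.54

M is at the origin; M and N share the same y with |MN| = 68.3 and N in +x, so N = (68.3, 0). ML runs at 80.4° with |ML| = 29.8, so L = (4.970, 29.38). T is determined by |LT| = 43.9 and |TN| = 55.9 together: it lies at the intersection of circle(L, 43.9) and circle(N, 55.9). With |LN| = 69.81, the foot of the radical line on LN is 26.33 from L and the perpendicular offset is √(43.9² − 26.33²) = 35.13. Taking the right-of-LN solution: T = (14.07, -13.56).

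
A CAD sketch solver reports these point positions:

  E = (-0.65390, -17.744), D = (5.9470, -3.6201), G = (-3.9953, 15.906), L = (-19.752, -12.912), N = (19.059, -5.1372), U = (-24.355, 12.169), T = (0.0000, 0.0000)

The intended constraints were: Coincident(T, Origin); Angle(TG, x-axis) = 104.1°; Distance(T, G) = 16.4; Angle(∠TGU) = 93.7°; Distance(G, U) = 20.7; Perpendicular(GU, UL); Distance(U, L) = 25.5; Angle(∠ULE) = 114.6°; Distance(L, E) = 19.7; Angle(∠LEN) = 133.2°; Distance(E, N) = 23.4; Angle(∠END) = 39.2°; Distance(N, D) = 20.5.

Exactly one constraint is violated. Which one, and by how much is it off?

Distance(N, D) = 20.5 — off by 7.30.

T = (0.00, 0.00) ✓; TG at 104.1° ✓; |TG| = 16.40 ✓; ∠TGU = 93.70° ✓; |GU| = 20.70 ✓; ∠(GU, UL) = 90.00° ✓; |UL| = 25.50 ✓; ∠ULE = 114.6° ✓; |LE| = 19.70 ✓; ∠LEN = 133.2° ✓; |EN| = 23.40 ✓; ∠END = 39.20° ✓; |ND| = 13.20 ✗.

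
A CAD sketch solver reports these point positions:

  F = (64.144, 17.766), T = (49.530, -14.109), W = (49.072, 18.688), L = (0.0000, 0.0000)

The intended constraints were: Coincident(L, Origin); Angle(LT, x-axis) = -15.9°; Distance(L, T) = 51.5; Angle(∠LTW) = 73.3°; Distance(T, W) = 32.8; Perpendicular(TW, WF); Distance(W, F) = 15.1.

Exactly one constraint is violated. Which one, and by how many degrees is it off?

Perpendicular(TW, WF) — off by 4.30°.

L = (0.00, 0.00) ✓; LT at -15.90° ✓; |LT| = 51.50 ✓; ∠LTW = 73.30° ✓; |TW| = 32.80 ✓; ∠(TW, WF) = 94.30° ✗; |WF| = 15.10 ✓.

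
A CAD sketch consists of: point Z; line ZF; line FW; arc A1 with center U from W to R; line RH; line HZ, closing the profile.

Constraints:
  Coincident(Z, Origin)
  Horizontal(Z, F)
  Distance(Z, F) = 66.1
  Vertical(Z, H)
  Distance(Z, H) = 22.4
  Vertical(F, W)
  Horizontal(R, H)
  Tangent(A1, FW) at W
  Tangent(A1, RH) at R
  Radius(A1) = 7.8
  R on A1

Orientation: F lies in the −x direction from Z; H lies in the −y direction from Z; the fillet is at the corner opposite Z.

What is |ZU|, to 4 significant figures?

60.10

Z is at the origin; ZF is horizontal with |ZF| = 66.1 and F on the −x side, so F = (-66.10, 0.000). Z and H share the same x with |ZH| = 22.4 and H on the −y side, so H = (0.000, -22.40). The virtual corner opposite Z is at (-66.10, -22.40). Tangency of A1 to FW means the radius UW is perpendicular to FW and the tangent condition forces UR to be normal to RH, with radius 7.8, so the center U sits 7.8 in from both sides at U = (-58.30, -14.60). Then |ZU| = |U − Z| = 60.10.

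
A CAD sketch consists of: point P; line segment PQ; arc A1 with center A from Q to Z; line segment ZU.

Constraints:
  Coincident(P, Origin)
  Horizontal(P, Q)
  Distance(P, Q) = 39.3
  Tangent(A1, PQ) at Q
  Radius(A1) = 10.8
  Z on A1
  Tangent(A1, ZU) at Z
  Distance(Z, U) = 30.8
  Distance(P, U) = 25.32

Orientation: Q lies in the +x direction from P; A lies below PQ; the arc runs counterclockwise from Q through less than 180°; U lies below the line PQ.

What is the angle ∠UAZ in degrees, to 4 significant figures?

70.68°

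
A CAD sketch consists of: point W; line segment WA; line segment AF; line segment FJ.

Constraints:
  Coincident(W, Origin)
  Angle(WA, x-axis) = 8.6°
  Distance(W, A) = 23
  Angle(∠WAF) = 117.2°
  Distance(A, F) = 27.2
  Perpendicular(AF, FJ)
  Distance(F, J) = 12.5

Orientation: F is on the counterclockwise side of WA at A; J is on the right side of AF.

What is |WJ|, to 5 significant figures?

50.084

∠WAF = 117.2°, so AF runs at 8.6° + (180° − 117.2°) = 71.400° from the x-axis; with |AF| = 27.2, F = A + 27.2·(cos 71.400°, sin 71.400°) = (31.417, 29.219). The perpendicularity gives FJ at right angles to AF; with |FJ| = 12.5 on the right of AF, J = F + 12.5·(0.94777, -0.31896) = (43.264, 25.232). Then |WJ| = |J − W| = 50.084.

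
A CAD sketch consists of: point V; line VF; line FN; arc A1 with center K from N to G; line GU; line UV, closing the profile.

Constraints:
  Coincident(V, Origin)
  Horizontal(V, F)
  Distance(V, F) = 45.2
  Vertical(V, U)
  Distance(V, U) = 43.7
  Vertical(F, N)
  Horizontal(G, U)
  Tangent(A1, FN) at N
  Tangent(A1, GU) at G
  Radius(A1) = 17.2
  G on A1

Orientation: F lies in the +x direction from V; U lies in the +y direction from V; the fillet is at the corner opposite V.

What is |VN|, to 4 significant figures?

52.40

V is at the origin; VF is horizontal with |VF| = 45.2 and F on the +x side, so F = (45.20, 0.000). V and U share the same x with |VU| = 43.7 and U on the +y side, so U = (0.000, 43.70). The virtual corner opposite V is at (45.20, 43.70). The tangent condition forces KN to be normal to FN and since A1 is tangent to GU there, KG ⟂ GU, with radius 17.2, so the center K sits 17.2 in from both sides at K = (28.00, 26.50). That places the tangent points at N = (45.20, 26.50) on FN and G = (28.00, 43.70) on GU. Then |VN| = |N − V| = 52.40.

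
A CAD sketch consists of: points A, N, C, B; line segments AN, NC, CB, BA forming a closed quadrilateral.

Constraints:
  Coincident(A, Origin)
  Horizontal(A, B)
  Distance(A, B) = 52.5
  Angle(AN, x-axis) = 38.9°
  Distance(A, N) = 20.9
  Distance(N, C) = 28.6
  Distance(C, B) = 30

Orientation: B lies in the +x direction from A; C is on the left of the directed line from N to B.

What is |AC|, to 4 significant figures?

49.37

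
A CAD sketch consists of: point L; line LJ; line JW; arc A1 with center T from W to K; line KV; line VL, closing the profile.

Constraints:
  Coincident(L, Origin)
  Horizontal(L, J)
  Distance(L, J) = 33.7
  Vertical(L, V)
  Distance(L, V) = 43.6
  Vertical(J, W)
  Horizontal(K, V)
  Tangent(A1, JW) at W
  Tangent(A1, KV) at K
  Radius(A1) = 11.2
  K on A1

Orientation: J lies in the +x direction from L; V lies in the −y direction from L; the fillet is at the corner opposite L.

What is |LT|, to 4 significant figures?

39.45

L and V share the same x with |LV| = 43.6 and V on the −y side, so V = (0.000, -43.60). The virtual corner opposite L is at (33.70, -43.60). Since A1 is tangent to JW there, TW ⟂ JW and tangency of A1 to KV means the radius TK is perpendicular to KV, with radius 11.2, so the center T sits 11.2 in from both sides at T = (22.50, -32.40). Then |LT| = |T − L| = 39.45.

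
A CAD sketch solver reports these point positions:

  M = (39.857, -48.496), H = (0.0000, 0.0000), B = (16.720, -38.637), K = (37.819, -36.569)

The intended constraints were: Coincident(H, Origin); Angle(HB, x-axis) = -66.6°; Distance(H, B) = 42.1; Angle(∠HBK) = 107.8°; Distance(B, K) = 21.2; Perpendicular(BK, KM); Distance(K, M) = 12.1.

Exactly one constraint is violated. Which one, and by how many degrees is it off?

Perpendicular(BK, KM) — off by 4.10°.

H = (0.00, 0.00) ✓; HB at -66.60° ✓; |HB| = 42.10 ✓; ∠HBK = 107.8° ✓; |BK| = 21.20 ✓; ∠(BK, KM) = 85.90° ✗; |KM| = 12.10 ✓.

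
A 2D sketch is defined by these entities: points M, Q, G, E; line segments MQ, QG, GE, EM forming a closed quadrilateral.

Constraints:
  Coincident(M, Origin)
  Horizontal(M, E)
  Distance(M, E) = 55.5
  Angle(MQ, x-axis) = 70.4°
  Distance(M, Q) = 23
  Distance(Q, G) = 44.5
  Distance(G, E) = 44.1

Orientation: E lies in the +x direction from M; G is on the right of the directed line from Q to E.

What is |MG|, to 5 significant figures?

27.765

M is at the origin; ME is horizontal with |ME| = 55.5 and E in +x, so E = (55.5, 0). MQ runs at 70.4° with |MQ| = 23.0, so Q = (7.7154, 21.667). G is determined by |QG| = 44.5 and |GE| = 44.1 together: it lies at the intersection of circle(Q, 44.5) and circle(E, 44.1). With |QE| = 52.468, the foot of the radical line on QE is 26.571 from Q and the perpendicular offset is √(44.5² − 26.571²) = 35.696. Taking the right-of-QE solution: G = (17.174, -21.816).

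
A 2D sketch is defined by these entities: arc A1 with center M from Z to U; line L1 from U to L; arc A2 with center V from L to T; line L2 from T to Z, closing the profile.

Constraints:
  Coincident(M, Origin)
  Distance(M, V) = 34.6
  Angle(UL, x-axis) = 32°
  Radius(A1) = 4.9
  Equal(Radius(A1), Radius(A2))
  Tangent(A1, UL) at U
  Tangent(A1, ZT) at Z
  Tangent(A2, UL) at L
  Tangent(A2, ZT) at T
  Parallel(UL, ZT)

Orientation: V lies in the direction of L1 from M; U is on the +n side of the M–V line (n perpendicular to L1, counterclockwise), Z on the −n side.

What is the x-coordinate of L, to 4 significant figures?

26.75

The slot axis is L1's direction at 32.0°, so u = (cos 32.0°, sin 32.0°) = (0.8480, 0.5299) and n = (−sin 32.0°, cos 32.0°) = (-0.5299, 0.8480). M is at the origin and V lies 34.6 along u from M, so V = 34.6·u = (29.34, 18.34). Tangency of A1 to both parallel lines with radius 4.9 puts U and Z at M ± 4.9·n: U = (-2.597, 4.155), Z = (2.597, -4.155). Equal radii place L and T the same way about V: L = V + 4.9·n = (26.75, 22.49), T = V − 4.9·n = (31.94, 14.18). So L.x = 26.75.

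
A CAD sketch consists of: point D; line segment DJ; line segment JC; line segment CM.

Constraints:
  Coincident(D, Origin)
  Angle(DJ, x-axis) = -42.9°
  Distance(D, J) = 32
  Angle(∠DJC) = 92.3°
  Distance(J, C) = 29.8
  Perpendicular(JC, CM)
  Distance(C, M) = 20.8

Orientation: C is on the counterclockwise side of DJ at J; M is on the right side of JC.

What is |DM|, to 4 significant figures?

61.25

∠DJC = 92.3°, so JC runs at -42.9° + (180° − 92.3°) = 44.80° from the x-axis; with |JC| = 29.8, C = J + 29.8·(cos 44.80°, sin 44.80°) = (44.59, -0.7850). The perpendicularity gives CM at right angles to JC; with |CM| = 20.8 on the right of JC, M = C + 20.8·(0.7046, -0.7096) = (59.24, -15.54). Then |DM| = |M − D| = 61.25.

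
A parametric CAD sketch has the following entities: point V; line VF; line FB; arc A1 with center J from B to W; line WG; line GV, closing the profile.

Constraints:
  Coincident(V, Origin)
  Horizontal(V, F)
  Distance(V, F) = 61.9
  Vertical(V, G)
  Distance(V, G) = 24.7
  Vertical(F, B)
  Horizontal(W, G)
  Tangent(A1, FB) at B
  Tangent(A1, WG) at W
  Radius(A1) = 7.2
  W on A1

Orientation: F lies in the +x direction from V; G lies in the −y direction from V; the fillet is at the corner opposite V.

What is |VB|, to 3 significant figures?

64.3

V is at the origin; VF is horizontal with |VF| = 61.9 and F on the +x side, so F = (61.9, 0.00). VG is vertical with |VG| = 24.7 and G on the −y side, so G = (0.00, -24.7). The virtual corner opposite V is at (61.9, -24.7). The tangent condition forces JB to be normal to FB and tangency of A1 to WG means the radius JW is perpendicular to WG, with radius 7.2, so the center J sits 7.2 in from both sides at J = (54.7, -17.5). That places the tangent points at B = (61.9, -17.5) on FB and W = (54.7, -24.7) on WG. Then |VB| = |B − V| = 64.3.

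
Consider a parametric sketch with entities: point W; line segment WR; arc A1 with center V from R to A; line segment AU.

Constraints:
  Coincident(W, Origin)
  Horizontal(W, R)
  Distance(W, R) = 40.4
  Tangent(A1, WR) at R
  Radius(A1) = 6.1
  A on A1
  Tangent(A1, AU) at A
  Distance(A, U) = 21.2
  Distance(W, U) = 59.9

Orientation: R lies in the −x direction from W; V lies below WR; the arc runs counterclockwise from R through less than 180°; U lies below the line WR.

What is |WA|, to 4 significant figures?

45.90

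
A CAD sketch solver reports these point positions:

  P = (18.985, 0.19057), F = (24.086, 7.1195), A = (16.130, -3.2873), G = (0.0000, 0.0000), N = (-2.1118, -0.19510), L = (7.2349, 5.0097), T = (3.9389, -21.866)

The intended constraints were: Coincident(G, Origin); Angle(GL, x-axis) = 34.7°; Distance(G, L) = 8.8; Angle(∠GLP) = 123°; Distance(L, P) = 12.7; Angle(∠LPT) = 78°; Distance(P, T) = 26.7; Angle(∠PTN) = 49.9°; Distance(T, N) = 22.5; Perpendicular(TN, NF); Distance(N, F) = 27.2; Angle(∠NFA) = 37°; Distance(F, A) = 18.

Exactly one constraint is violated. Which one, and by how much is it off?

Distance(F, A) = 18 — off by 4.90.

G = (0.00, 0.00) ✓; GL at 34.70° ✓; |GL| = 8.800 ✓; ∠GLP = 123.0° ✓; |LP| = 12.70 ✓; ∠LPT = 78.00° ✓; |PT| = 26.70 ✓; ∠PTN = 49.90° ✓; |TN| = 22.50 ✓; ∠(TN, NF) = 90.00° ✓; |NF| = 27.20 ✓; ∠NFA = 37.00° ✓; |FA| = 13.10 ✗.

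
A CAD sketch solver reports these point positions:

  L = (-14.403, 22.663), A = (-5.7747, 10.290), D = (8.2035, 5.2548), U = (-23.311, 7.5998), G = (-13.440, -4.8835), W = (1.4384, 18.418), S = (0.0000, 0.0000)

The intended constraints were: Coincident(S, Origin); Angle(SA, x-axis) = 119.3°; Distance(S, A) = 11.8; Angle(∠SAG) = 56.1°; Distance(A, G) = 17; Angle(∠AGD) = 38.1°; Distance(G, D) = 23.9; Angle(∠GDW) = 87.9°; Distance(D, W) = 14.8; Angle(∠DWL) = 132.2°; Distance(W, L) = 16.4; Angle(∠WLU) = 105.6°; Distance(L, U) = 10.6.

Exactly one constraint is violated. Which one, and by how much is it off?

Distance(L, U) = 10.6 — off by 6.90.

S = (0.00, 0.00) ✓; SA at 119.3° ✓; |SA| = 11.80 ✓; ∠SAG = 56.10° ✓; |AG| = 17.00 ✓; ∠AGD = 38.10° ✓; |GD| = 23.90 ✓; ∠GDW = 87.90° ✓; |DW| = 14.80 ✓; ∠DWL = 132.2° ✓; |WL| = 16.40 ✓; ∠WLU = 105.6° ✓; |LU| = 17.50 ✗.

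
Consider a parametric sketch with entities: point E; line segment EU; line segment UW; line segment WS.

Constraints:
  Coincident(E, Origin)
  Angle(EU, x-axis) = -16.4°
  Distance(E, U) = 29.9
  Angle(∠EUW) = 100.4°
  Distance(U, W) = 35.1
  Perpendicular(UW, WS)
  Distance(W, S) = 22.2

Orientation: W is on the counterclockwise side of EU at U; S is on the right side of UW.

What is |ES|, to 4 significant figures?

65.60

E is at the origin; EU runs at -16.4° with length 29.9, so U = 29.9·(cos -16.4°, sin -16.4°) = (28.68, -8.442). ∠EUW = 100.4°, so UW runs at -16.4° + (180° − 100.4°) = 63.20° from the x-axis; with |UW| = 35.1, W = U + 35.1·(cos 63.20°, sin 63.20°) = (44.51, 22.89). UW ⟂ WS; with |WS| = 22.2 on the right of UW, S = W + 22.2·(0.8926, -0.4509) = (64.32, 12.88). Then |ES| = |S − E| = 65.60.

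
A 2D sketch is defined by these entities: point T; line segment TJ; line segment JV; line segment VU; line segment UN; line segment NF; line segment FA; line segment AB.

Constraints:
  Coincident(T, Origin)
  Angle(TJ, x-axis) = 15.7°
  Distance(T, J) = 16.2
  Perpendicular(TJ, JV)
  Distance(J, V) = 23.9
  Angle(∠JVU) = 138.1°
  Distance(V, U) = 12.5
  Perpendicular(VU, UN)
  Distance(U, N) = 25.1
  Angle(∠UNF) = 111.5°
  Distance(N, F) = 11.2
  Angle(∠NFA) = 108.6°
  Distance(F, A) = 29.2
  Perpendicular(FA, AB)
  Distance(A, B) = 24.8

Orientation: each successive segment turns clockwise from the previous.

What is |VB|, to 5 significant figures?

9.3769

T is at the origin; TJ runs at 15.7° with length 16.2, so J = (15.596, 4.3837). The perpendicularity gives JV at right angles to TJ, so JV runs at -74.300°; with |JV| = 23.9, V = (22.063, -18.625). ∠JVU = 138.1° gives VU at -116.20° from the x-axis; with |VU| = 12.5, U = (16.544, -29.840). VU ⟂ UN, so UN runs at 153.80°; with |UN| = 25.1, N = (-5.9771, -18.759). ∠UNF = 111.5° gives NF at 85.300° from the x-axis; with |NF| = 11.2, F = (-5.0593, -7.5962). ∠NFA = 108.6° gives FA at 13.900° from the x-axis; with |FA| = 29.2, A = (23.286, -0.58154). FA ⟂ AB, so AB runs at -76.100°; with |AB| = 24.8, B = (29.243, -24.655). Then |VB| = |B − V| = 9.3769.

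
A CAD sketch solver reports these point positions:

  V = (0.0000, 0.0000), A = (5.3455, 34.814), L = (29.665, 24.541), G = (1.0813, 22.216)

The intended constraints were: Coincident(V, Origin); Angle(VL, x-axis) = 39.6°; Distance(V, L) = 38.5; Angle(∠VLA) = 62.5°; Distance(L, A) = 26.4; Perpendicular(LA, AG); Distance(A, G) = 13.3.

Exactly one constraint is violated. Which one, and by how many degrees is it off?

Perpendicular(LA, AG) — off by 4.20°.

V = (0.00, 0.00) ✓; VL at 39.60° ✓; |VL| = 38.50 ✓; ∠VLA = 62.50° ✓; |LA| = 26.40 ✓; ∠(LA, AG) = 94.20° ✗; |AG| = 13.30 ✓.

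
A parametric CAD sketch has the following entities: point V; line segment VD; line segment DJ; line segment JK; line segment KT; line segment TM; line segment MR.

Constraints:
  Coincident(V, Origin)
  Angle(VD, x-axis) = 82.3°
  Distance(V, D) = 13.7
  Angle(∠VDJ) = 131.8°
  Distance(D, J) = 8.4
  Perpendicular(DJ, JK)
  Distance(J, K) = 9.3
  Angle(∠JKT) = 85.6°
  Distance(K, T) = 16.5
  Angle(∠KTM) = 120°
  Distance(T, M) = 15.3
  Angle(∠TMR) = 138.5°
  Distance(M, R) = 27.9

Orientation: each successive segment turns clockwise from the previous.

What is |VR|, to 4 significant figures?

42.86

∠KTM = 120.0° gives TM at 149.7° from the x-axis; with |TM| = 15.3, M = (-13.54, 10.13). ∠TMR = 138.5° gives MR at 108.2° from the x-axis; with |MR| = 27.9, R = (-22.25, 36.63). Then |VR| = |R − V| = 42.86.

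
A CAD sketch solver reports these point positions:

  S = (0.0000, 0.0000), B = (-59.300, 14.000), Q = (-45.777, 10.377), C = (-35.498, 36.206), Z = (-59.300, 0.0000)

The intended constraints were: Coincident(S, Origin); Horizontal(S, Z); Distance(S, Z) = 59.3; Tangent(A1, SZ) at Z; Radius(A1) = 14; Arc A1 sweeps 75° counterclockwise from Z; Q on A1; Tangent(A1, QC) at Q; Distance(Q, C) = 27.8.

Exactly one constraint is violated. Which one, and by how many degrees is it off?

Tangent(A1, QC) at Q — off by 6.70°.

S = (0.00, 0.00) ✓; S.y = 0.00, Z.y = 0.00 ✓; |SZ| = 59.30 ✓; ∠(BZ, ZS) = 90.00° ✓; |BZ| = 14.00 ✓; bearing(B→Q) − bearing(B→Z) = 75.00° ✓; |BQ| = 14.00 ✓; ∠(BQ, QC) = 96.70° ✗; |QC| = 27.80 ✓.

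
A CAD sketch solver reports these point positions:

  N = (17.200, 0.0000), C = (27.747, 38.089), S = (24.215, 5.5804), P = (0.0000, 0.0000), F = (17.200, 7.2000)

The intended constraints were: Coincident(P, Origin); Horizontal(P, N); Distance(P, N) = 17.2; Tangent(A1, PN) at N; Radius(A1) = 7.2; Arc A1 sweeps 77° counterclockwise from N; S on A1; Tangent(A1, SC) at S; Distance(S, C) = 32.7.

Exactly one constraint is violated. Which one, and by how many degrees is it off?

Tangent(A1, SC) at S — off by 6.80°.

P = (0.00, 0.00) ✓; P.y = 0.00, N.y = 0.00 ✓; |PN| = 17.20 ✓; ∠(FN, NP) = 90.00° ✓; |FN| = 7.200 ✓; bearing(F→S) − bearing(F→N) = 77.00° ✓; |FS| = 7.200 ✓; ∠(FS, SC) = 83.20° ✗; |SC| = 32.70 ✓.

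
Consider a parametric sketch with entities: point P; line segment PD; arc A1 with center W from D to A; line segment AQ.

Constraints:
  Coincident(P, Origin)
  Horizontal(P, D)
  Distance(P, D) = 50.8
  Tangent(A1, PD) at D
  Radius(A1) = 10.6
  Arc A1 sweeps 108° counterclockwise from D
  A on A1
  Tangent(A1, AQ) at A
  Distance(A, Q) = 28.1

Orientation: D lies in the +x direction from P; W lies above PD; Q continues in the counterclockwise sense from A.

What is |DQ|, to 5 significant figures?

40.624

On A1, D sits at bearing -90° from W; a 108° counterclockwise sweep puts A at bearing 18°, so A = W + 10.6·(cos 18°, sin 18°) = (60.881, 13.876). Since A1 is tangent to AQ there, WA ⟂ AQ, so AQ runs along (−sin 18°, cos 18°); with |AQ| = 28.1, Q = (52.198, 40.600). Then |DQ| = |Q − D| = 40.624.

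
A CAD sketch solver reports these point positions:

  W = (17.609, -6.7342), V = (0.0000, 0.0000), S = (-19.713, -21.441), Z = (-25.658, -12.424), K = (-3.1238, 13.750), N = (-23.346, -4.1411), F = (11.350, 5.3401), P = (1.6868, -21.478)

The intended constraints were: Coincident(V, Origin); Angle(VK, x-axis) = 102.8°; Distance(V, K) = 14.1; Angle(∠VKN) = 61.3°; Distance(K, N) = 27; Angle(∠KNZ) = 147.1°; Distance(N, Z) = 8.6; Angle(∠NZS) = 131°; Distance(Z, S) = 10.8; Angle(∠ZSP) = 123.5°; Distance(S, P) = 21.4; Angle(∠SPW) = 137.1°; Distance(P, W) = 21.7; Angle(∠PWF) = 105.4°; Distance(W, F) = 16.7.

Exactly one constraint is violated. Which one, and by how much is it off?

Distance(W, F) = 16.7 — off by 3.10.

V = (0.00, 0.00) ✓; VK at 102.8° ✓; |VK| = 14.10 ✓; ∠VKN = 61.30° ✓; |KN| = 27.00 ✓; ∠KNZ = 147.1° ✓; |NZ| = 8.600 ✓; ∠NZS = 131.0° ✓; |ZS| = 10.80 ✓; ∠ZSP = 123.5° ✓; |SP| = 21.40 ✓; ∠SPW = 137.1° ✓; |PW| = 21.70 ✓; ∠PWF = 105.4° ✓; |WF| = 13.60 ✗.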